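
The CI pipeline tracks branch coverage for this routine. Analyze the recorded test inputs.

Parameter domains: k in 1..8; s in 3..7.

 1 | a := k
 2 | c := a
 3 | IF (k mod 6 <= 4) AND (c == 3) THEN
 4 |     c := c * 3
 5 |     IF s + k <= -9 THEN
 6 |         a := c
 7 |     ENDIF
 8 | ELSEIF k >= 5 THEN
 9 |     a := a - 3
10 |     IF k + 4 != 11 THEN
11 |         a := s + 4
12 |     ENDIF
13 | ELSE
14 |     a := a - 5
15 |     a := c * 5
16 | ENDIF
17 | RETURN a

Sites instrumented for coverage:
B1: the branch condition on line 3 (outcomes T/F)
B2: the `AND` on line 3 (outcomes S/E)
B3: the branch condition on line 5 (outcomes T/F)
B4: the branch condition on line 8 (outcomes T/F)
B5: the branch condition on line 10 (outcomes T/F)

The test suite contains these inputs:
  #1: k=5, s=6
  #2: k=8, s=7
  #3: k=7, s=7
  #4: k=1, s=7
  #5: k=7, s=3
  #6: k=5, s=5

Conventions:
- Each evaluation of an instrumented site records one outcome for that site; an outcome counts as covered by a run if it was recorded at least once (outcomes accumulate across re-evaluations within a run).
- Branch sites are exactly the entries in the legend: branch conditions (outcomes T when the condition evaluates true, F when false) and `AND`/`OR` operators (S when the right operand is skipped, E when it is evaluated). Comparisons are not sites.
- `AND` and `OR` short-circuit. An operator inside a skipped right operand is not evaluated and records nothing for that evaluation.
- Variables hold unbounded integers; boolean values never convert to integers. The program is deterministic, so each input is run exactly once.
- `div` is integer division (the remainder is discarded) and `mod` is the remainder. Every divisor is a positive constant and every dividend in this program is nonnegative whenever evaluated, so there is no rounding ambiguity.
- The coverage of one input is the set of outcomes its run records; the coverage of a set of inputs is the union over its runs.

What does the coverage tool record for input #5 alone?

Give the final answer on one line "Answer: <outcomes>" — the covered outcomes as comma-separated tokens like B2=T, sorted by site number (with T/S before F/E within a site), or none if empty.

Tracing the run of input #5 (k=7, s=3):
  B2->E, B1->F, B4->T, B5->F
as a set, this run covers: B1=F, B2=E, B4=T, B5=F

Answer: B1=F, B2=E, B4=T, B5=F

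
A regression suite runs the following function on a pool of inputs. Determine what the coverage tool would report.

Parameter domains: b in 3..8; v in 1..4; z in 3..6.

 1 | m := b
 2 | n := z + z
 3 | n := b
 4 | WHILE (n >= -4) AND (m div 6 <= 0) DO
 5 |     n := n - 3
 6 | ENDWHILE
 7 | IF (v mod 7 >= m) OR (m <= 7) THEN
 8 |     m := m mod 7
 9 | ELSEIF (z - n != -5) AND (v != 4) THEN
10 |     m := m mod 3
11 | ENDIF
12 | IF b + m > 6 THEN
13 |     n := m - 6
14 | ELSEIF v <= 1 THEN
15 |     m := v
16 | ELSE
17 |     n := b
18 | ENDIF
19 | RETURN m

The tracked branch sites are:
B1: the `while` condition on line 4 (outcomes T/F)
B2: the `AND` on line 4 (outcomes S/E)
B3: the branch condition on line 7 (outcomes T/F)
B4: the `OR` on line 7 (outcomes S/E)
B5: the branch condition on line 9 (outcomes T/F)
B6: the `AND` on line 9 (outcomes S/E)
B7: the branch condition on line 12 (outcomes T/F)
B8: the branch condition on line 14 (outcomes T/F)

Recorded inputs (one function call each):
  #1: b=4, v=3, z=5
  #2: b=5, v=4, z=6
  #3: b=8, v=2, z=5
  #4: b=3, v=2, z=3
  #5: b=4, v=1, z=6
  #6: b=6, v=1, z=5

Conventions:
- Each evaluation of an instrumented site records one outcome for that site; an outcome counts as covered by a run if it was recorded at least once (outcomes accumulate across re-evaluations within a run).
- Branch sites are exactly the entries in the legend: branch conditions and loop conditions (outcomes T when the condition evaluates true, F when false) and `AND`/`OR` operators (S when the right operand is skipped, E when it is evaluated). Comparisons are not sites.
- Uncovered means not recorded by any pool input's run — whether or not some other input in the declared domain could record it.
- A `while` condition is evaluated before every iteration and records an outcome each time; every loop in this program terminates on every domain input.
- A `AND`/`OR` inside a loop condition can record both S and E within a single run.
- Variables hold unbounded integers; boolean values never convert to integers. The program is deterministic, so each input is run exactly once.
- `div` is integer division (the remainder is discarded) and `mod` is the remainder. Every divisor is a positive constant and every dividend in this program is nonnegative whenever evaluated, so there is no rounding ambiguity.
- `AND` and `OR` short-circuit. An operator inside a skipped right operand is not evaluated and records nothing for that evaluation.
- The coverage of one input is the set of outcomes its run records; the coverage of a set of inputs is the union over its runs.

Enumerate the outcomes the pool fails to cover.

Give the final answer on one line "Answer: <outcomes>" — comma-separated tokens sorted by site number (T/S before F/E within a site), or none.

run #1 (b=4, v=3, z=5) runs B2->E, B1->T, B2->E, B1->T, B2->E, B1->T, B2->S, B1->F, B4->E, B3->T, B7->T; records B1=T, B1=F, B2=S, B2=E, B3=T, B4=E, B7=T
run #2 (b=5, v=4, z=6) runs B2->E, B1->T, B2->E, B1->T, B2->E, B1->T, B2->E, B1->T, B2->S, B1->F, B4->E, B3->T, B7->T; records B1=T, B1=F, B2=S, B2=E, B3=T, B4=E, B7=T
run #3 (b=8, v=2, z=5) runs B2->E, B1->F, B4->E, B3->F, B6->E, B5->T, B7->T; records B1=F, B2=E, B3=F, B4=E, B5=T, B6=E, B7=T
run #4 (b=3, v=2, z=3) runs B2->E, B1->T, B2->E, B1->T, B2->E, B1->T, B2->S, B1->F, B4->E, B3->T, B7->F, B8->F; records B1=T, B1=F, B2=S, B2=E, B3=T, B4=E, B7=F, B8=F
run #5 (b=4, v=1, z=6) runs B2->E, B1->T, B2->E, B1->T, B2->E, B1->T, B2->S, B1->F, B4->E, B3->T, B7->T; records B1=T, B1=F, B2=S, B2=E, B3=T, B4=E, B7=T
run #6 (b=6, v=1, z=5) runs B2->E, B1->F, B4->E, B3->T, B7->T; records B1=F, B2=E, B3=T, B4=E, B7=T
union over the pool: B1=T, B1=F, B2=S, B2=E, B3=T, B3=F, B4=E, B5=T, B6=E, B7=T, B7=F, B8=F
uncovered (4 of 16): B4=S, B5=F, B6=S, B8=T

Answer: B4=S, B5=F, B6=S, B8=T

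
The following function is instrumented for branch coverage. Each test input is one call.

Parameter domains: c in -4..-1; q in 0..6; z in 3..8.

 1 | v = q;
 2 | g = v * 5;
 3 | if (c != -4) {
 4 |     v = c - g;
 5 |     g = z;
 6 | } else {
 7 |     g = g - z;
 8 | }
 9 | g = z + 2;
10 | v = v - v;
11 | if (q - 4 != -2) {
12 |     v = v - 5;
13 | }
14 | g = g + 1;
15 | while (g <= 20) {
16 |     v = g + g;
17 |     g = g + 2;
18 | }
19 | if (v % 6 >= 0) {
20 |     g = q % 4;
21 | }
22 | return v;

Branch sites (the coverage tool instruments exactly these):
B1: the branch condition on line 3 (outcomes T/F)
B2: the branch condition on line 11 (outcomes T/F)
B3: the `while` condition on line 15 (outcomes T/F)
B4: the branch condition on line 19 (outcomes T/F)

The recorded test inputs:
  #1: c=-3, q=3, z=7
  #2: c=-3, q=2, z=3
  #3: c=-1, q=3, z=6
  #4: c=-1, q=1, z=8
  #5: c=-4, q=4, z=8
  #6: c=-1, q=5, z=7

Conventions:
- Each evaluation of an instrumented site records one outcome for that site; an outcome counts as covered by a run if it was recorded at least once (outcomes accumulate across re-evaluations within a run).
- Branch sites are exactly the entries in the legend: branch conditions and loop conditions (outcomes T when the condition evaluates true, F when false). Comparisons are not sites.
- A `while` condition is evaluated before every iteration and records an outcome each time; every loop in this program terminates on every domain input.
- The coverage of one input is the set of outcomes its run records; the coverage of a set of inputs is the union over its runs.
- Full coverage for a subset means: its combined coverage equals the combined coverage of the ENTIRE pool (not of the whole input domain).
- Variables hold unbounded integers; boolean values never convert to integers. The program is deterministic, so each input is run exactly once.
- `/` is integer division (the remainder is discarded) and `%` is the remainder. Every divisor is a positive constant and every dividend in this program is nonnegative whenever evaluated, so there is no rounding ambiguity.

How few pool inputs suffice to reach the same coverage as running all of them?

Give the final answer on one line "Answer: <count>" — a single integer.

input #1, c=-3, q=3, z=7: events B1->T, B2->T, B3->T, B3->T, B3->T, B3->T, B3->T, B3->T, B3->F, B4->T; outcomes B1=T, B2=T, B3=T, B3=F, B4=T
input #2, c=-3, q=2, z=3: events B1->T, B2->F, B3->T, B3->T, B3->T, B3->T, B3->T, B3->T, B3->T, B3->T, B3->F, B4->T; outcomes B1=T, B2=F, B3=T, B3=F, B4=T
input #3, c=-1, q=3, z=6: events B1->T, B2->T, B3->T, B3->T, B3->T, B3->T, B3->T, B3->T, B3->F, B4->T; outcomes B1=T, B2=T, B3=T, B3=F, B4=T
input #4, c=-1, q=1, z=8: events B1->T, B2->T, B3->T, B3->T, B3->T, B3->T, B3->T, B3->F, B4->T; outcomes B1=T, B2=T, B3=T, B3=F, B4=T
input #5, c=-4, q=4, z=8: events B1->F, B2->T, B3->T, B3->T, B3->T, B3->T, B3->T, B3->F, B4->T; outcomes B1=F, B2=T, B3=T, B3=F, B4=T
input #6, c=-1, q=5, z=7: events B1->T, B2->T, B3->T, B3->T, B3->T, B3->T, B3->T, B3->T, B3->F, B4->T; outcomes B1=T, B2=T, B3=T, B3=F, B4=T
together the pool reaches 7 outcomes: B1=T, B1=F, B2=T, B2=F, B3=T, B3=F, B4=T
no size-1 subset reaches all 7 outcomes (best union: 5/7)
the canonical winner is {2, 5}: size 2, full 7-outcome coverage, earliest index list among size-2 covers

Answer: 2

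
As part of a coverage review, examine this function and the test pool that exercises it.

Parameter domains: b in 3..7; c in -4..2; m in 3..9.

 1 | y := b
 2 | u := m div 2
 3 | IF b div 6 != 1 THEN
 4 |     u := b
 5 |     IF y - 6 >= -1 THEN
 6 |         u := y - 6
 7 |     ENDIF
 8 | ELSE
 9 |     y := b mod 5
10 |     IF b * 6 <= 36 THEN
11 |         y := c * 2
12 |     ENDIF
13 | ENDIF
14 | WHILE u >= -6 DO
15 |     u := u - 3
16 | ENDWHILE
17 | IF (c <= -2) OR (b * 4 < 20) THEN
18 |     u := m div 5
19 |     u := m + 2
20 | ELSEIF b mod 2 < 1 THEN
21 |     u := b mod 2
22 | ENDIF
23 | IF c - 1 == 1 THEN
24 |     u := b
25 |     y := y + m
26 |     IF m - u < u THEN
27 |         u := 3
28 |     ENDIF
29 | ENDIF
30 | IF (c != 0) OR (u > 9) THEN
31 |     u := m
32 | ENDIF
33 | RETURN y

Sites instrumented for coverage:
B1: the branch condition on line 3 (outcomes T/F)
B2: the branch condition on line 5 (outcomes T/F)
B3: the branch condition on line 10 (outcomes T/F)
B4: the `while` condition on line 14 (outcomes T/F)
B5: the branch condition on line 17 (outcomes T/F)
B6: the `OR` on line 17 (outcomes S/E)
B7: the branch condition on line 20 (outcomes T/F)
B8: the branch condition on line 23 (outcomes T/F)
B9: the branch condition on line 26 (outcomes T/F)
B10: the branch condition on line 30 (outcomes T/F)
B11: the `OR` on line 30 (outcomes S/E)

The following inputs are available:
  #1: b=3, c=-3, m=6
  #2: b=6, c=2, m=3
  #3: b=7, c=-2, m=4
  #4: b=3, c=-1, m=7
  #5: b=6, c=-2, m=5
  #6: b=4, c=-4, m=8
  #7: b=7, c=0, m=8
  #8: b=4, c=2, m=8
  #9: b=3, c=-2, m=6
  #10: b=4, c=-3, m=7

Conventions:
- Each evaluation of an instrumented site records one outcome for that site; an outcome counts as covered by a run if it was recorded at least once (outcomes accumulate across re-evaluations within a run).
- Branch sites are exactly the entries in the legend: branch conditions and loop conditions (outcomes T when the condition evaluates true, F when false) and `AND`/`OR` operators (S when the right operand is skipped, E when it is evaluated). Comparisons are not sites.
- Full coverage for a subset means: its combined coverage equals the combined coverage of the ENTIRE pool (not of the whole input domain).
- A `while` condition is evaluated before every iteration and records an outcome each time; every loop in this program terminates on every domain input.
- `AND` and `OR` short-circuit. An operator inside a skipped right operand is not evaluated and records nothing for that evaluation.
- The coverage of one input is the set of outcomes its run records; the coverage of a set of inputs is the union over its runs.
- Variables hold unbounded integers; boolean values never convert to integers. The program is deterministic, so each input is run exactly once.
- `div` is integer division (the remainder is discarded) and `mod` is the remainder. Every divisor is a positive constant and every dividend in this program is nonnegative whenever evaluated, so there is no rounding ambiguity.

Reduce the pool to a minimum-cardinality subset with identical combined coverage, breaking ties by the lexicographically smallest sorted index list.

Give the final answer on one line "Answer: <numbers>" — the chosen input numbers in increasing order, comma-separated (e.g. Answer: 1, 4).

test 1 (b=3, c=-3, m=6) fires B1->T, B2->F, B4->T, B4->T, B4->T, B4->T, B4->F, B6->S, B5->T, B8->F, B11->S, B10->T; hits B1=T, B2=F, B4=T, B4=F, B5=T, B6=S, B8=F, B10=T, B11=S
test 2 (b=6, c=2, m=3) fires B1->F, B3->T, B4->T, B4->T, B4->T, B4->F, B6->E, B5->F, B7->T, B8->T, B9->T, B11->S, B10->T; hits B1=F, B3=T, B4=T, B4=F, B5=F, B6=E, B7=T, B8=T, B9=T, B10=T, B11=S
test 3 (b=7, c=-2, m=4) fires B1->F, B3->F, B4->T, B4->T, B4->T, B4->F, B6->S, B5->T, B8->F, B11->S, B10->T; hits B1=F, B3=F, B4=T, B4=F, B5=T, B6=S, B8=F, B10=T, B11=S
test 4 (b=3, c=-1, m=7) fires B1->T, B2->F, B4->T, B4->T, B4->T, B4->T, B4->F, B6->E, B5->T, B8->F, B11->S, B10->T; hits B1=T, B2=F, B4=T, B4=F, B5=T, B6=E, B8=F, B10=T, B11=S
test 5 (b=6, c=-2, m=5) fires B1->F, B3->T, B4->T, B4->T, B4->T, B4->F, B6->S, B5->T, B8->F, B11->S, B10->T; hits B1=F, B3=T, B4=T, B4=F, B5=T, B6=S, B8=F, B10=T, B11=S
test 6 (b=4, c=-4, m=8) fires B1->T, B2->F, B4->T, B4->T, B4->T, B4->T, B4->F, B6->S, B5->T, B8->F, B11->S, B10->T; hits B1=T, B2=F, B4=T, B4=F, B5=T, B6=S, B8=F, B10=T, B11=S
test 7 (b=7, c=0, m=8) fires B1->F, B3->F, B4->T, B4->T, B4->T, B4->T, B4->F, B6->E, B5->F, B7->F, B8->F, B11->E, B10->F; hits B1=F, B3=F, B4=T, B4=F, B5=F, B6=E, B7=F, B8=F, B10=F, B11=E
test 8 (b=4, c=2, m=8) fires B1->T, B2->F, B4->T, B4->T, B4->T, B4->T, B4->F, B6->E, B5->T, B8->T, B9->F, B11->S, B10->T; hits B1=T, B2=F, B4=T, B4=F, B5=T, B6=E, B8=T, B9=F, B10=T, B11=S
test 9 (b=3, c=-2, m=6) fires B1->T, B2->F, B4->T, B4->T, B4->T, B4->T, B4->F, B6->S, B5->T, B8->F, B11->S, B10->T; hits B1=T, B2=F, B4=T, B4=F, B5=T, B6=S, B8=F, B10=T, B11=S
test 10 (b=4, c=-3, m=7) fires B1->T, B2->F, B4->T, B4->T, B4->T, B4->T, B4->F, B6->S, B5->T, B8->F, B11->S, B10->T; hits B1=T, B2=F, B4=T, B4=F, B5=T, B6=S, B8=F, B10=T, B11=S
union over all inputs: B1=T, B1=F, B2=F, B3=T, B3=F, B4=T, B4=F, B5=T, B5=F, B6=S, B6=E, B7=T, B7=F, B8=T, B8=F, B9=T, B9=F, B10=T, B10=F, B11=S, B11=E (21 outcomes)
size 1 is not enough: best union over all size-1 subsets is 11/21
size 2 is not enough: best union over all size-2 subsets is 17/21
size 3 is not enough: best union over all size-3 subsets is 20/21
the canonical winner is {1, 2, 7, 8}: size 4, full 21-outcome coverage, earliest index list among size-4 covers

Answer: 1, 2, 7, 8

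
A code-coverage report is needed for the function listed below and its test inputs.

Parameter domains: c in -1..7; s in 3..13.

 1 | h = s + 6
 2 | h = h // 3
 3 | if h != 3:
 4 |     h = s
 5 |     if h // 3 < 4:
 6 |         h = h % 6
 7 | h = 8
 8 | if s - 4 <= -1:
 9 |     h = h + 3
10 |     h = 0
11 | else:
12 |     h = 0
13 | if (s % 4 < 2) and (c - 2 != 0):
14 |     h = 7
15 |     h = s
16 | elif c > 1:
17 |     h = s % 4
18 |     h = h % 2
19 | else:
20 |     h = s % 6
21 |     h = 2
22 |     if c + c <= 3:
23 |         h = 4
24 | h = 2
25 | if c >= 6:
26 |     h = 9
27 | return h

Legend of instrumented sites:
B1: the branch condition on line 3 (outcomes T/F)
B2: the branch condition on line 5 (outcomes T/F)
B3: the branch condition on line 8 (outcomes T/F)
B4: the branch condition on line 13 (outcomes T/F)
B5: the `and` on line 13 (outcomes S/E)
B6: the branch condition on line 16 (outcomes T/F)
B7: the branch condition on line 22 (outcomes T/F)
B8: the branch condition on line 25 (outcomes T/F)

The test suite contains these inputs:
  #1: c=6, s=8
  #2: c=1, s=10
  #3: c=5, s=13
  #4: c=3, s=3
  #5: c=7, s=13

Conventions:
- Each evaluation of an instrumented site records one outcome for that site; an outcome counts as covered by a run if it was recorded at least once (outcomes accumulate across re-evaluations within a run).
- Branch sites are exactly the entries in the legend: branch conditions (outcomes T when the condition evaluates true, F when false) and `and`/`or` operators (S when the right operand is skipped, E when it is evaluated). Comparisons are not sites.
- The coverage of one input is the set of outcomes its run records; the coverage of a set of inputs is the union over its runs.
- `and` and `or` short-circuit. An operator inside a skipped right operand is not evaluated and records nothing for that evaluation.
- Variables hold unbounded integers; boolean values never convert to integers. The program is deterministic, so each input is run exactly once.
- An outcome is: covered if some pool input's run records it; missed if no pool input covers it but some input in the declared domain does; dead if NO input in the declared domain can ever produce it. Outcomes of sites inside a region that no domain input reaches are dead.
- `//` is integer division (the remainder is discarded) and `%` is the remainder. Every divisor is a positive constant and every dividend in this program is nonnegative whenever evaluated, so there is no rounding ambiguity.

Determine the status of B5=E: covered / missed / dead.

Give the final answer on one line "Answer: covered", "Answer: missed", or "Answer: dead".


B5=E is recorded by pool input(s) 1, 3, 5 -> covered
Answer: covered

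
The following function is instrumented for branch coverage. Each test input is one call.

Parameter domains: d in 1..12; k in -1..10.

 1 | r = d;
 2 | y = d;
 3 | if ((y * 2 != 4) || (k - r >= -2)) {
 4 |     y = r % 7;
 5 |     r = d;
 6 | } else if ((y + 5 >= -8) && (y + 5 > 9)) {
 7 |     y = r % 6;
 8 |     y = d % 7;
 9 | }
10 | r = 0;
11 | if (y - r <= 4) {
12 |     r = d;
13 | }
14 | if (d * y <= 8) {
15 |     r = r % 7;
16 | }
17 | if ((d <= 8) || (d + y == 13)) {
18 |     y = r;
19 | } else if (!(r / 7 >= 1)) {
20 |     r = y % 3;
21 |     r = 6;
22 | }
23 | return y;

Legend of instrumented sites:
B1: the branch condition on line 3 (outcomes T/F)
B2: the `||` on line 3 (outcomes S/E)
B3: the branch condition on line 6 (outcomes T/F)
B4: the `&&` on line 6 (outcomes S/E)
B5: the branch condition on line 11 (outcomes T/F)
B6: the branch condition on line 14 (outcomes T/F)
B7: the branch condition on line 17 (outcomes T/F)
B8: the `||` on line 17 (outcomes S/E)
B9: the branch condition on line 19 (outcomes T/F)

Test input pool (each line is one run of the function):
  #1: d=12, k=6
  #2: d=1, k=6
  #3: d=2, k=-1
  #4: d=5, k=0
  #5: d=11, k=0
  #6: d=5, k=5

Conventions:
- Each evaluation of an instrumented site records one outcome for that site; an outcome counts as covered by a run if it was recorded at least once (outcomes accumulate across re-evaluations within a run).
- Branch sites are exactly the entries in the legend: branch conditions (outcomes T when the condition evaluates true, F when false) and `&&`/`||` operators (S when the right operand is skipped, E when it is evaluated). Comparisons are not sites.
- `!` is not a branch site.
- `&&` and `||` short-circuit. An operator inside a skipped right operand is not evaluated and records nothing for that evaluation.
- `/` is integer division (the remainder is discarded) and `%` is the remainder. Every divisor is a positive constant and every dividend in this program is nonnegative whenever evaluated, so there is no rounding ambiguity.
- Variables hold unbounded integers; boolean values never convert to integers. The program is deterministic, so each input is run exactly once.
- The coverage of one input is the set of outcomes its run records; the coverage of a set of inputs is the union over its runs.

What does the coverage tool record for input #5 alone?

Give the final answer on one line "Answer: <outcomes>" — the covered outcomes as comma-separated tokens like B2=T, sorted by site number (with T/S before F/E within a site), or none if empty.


Running input #5 (d=11, k=0), event by event:
  B2->S, B1->T, B5->T, B6->F, B8->E, B7->F, B9->F
collecting distinct outcomes: B1=T, B2=S, B5=T, B6=F, B7=F, B8=E, B9=F
Answer: B1=T, B2=S, B5=T, B6=F, B7=F, B8=E, B9=F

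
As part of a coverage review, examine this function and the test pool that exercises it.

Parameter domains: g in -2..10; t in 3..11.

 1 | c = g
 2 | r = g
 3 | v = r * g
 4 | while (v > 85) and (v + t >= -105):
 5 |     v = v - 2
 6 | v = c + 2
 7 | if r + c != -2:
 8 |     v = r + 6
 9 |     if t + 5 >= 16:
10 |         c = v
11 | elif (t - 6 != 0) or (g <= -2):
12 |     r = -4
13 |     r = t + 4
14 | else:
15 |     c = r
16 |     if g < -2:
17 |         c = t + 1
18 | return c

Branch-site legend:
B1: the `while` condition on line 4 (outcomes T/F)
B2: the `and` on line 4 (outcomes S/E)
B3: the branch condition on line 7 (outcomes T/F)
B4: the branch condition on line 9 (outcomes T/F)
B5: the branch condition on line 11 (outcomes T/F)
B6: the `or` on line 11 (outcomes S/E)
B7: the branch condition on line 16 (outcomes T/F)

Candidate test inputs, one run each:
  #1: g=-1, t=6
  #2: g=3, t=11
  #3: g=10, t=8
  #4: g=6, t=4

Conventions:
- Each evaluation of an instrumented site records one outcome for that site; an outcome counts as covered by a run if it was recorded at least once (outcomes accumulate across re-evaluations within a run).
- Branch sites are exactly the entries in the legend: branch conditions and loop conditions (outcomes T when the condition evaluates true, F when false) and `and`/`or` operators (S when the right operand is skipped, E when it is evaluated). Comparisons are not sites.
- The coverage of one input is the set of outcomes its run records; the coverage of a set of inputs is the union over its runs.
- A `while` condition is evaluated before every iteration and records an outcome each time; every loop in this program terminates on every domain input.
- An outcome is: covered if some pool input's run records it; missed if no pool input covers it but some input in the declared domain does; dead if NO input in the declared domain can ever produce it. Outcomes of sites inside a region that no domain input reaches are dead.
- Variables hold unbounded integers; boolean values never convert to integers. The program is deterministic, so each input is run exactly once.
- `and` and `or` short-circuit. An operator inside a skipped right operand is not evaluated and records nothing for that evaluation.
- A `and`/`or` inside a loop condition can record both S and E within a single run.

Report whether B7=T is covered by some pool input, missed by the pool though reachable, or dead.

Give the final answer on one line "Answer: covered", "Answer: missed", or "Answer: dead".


no pool input records B7=T
checking all 117 inputs in the declared domain: B7=T is never recorded -> dead
Answer: dead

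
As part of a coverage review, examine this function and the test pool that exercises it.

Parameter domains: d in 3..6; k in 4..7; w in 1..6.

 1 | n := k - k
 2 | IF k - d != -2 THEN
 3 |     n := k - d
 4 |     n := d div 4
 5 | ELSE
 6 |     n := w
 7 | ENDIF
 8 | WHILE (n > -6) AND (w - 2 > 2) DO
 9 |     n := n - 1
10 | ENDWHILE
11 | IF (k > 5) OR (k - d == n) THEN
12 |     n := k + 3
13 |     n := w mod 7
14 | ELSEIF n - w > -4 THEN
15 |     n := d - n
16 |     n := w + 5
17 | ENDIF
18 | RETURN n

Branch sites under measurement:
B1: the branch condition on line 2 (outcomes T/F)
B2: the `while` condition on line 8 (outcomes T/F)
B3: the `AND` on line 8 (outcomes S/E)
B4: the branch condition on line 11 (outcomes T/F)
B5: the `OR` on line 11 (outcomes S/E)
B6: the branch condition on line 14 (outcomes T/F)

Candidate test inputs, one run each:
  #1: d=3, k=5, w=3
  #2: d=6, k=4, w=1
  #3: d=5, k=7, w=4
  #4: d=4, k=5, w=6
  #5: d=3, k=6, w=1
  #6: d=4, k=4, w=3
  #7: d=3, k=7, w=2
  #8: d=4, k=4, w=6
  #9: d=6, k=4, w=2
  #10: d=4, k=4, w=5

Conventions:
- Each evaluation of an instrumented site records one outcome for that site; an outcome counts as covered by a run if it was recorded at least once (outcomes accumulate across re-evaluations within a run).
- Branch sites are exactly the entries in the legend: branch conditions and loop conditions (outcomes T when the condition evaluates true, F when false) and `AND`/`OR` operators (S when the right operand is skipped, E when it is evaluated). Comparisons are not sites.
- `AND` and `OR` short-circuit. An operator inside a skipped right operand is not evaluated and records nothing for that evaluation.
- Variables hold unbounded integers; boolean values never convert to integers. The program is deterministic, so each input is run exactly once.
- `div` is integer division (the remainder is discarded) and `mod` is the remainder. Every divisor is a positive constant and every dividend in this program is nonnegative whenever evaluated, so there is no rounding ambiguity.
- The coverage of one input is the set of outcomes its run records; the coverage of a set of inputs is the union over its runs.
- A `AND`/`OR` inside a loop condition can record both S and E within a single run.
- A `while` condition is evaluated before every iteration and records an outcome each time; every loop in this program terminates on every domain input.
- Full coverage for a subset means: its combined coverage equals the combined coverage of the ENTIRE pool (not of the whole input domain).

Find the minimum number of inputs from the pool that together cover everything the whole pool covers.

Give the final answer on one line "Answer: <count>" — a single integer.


test 1 (d=3, k=5, w=3) fires B1->T, B3->E, B2->F, B5->E, B4->F, B6->T; hits B1=T, B2=F, B3=E, B4=F, B5=E, B6=T
test 2 (d=6, k=4, w=1) fires B1->F, B3->E, B2->F, B5->E, B4->F, B6->T; hits B1=F, B2=F, B3=E, B4=F, B5=E, B6=T
test 3 (d=5, k=7, w=4) fires B1->T, B3->E, B2->F, B5->S, B4->T; hits B1=T, B2=F, B3=E, B4=T, B5=S
test 4 (d=4, k=5, w=6) fires B1->T, B3->E, B2->T, B3->E, B2->T, B3->E, B2->T, B3->E, B2->T, B3->E, B2->T, B3->E, B2->T, B3->E, ...; hits B1=T, B2=T, B2=F, B3=S, B3=E, B4=F, B5=E, B6=F
test 5 (d=3, k=6, w=1) fires B1->T, B3->E, B2->F, B5->S, B4->T; hits B1=T, B2=F, B3=E, B4=T, B5=S
test 6 (d=4, k=4, w=3) fires B1->T, B3->E, B2->F, B5->E, B4->F, B6->T; hits B1=T, B2=F, B3=E, B4=F, B5=E, B6=T
test 7 (d=3, k=7, w=2) fires B1->T, B3->E, B2->F, B5->S, B4->T; hits B1=T, B2=F, B3=E, B4=T, B5=S
test 8 (d=4, k=4, w=6) fires B1->T, B3->E, B2->T, B3->E, B2->T, B3->E, B2->T, B3->E, B2->T, B3->E, B2->T, B3->E, B2->T, B3->E, ...; hits B1=T, B2=T, B2=F, B3=S, B3=E, B4=F, B5=E, B6=F
test 9 (d=6, k=4, w=2) fires B1->F, B3->E, B2->F, B5->E, B4->F, B6->T; hits B1=F, B2=F, B3=E, B4=F, B5=E, B6=T
test 10 (d=4, k=4, w=5) fires B1->T, B3->E, B2->T, B3->E, B2->T, B3->E, B2->T, B3->E, B2->T, B3->E, B2->T, B3->E, B2->T, B3->E, ...; hits B1=T, B2=T, B2=F, B3=S, B3=E, B4=F, B5=E, B6=F
together the pool reaches 12 outcomes: B1=T, B1=F, B2=T, B2=F, B3=S, B3=E, B4=T, B4=F, B5=S, B5=E, B6=T, B6=F
checked all size-1 subsets: none covers 12 outcomes (max 8/12)
checked all size-2 subsets: none covers 12 outcomes (max 10/12)
at size 3, {2, 3, 4} reaches all 12 outcomes; every lexicographically earlier size-3 subset fails
Answer: 3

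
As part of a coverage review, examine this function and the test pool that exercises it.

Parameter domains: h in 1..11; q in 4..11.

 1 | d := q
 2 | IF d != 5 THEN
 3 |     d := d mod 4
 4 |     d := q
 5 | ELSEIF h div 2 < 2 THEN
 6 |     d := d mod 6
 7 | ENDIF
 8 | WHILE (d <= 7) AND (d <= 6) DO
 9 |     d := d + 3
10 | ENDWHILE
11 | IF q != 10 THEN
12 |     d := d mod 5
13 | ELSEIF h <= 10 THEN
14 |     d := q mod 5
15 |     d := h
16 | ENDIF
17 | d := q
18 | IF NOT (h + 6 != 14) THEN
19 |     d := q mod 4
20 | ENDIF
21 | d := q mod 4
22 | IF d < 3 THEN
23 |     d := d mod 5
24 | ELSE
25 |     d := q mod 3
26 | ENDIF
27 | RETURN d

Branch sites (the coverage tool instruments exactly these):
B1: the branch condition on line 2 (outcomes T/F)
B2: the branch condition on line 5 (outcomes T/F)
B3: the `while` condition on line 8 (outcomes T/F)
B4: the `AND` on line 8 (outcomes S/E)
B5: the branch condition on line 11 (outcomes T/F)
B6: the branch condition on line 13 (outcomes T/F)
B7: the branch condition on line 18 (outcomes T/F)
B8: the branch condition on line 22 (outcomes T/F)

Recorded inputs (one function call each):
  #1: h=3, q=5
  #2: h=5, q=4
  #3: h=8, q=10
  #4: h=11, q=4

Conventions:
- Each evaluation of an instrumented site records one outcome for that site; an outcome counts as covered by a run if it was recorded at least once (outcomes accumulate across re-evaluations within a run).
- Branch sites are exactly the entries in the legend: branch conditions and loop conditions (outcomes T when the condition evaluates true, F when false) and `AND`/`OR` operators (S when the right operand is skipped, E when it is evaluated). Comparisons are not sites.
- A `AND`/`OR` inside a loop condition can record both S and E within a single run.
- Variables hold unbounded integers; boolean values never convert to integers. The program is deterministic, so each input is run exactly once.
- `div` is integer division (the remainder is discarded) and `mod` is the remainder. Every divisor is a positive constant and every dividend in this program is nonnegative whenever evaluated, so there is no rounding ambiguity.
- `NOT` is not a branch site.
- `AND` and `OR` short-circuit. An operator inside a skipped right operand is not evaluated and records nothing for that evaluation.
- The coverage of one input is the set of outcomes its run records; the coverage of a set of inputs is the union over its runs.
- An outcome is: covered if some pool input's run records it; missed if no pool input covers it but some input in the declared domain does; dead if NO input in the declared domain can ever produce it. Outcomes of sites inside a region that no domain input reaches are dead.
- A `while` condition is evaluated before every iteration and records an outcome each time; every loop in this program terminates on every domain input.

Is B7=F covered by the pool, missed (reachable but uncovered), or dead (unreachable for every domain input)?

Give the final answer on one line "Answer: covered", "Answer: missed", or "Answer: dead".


B7=F is recorded by pool input(s) 1, 2, 4 -> covered
Answer: covered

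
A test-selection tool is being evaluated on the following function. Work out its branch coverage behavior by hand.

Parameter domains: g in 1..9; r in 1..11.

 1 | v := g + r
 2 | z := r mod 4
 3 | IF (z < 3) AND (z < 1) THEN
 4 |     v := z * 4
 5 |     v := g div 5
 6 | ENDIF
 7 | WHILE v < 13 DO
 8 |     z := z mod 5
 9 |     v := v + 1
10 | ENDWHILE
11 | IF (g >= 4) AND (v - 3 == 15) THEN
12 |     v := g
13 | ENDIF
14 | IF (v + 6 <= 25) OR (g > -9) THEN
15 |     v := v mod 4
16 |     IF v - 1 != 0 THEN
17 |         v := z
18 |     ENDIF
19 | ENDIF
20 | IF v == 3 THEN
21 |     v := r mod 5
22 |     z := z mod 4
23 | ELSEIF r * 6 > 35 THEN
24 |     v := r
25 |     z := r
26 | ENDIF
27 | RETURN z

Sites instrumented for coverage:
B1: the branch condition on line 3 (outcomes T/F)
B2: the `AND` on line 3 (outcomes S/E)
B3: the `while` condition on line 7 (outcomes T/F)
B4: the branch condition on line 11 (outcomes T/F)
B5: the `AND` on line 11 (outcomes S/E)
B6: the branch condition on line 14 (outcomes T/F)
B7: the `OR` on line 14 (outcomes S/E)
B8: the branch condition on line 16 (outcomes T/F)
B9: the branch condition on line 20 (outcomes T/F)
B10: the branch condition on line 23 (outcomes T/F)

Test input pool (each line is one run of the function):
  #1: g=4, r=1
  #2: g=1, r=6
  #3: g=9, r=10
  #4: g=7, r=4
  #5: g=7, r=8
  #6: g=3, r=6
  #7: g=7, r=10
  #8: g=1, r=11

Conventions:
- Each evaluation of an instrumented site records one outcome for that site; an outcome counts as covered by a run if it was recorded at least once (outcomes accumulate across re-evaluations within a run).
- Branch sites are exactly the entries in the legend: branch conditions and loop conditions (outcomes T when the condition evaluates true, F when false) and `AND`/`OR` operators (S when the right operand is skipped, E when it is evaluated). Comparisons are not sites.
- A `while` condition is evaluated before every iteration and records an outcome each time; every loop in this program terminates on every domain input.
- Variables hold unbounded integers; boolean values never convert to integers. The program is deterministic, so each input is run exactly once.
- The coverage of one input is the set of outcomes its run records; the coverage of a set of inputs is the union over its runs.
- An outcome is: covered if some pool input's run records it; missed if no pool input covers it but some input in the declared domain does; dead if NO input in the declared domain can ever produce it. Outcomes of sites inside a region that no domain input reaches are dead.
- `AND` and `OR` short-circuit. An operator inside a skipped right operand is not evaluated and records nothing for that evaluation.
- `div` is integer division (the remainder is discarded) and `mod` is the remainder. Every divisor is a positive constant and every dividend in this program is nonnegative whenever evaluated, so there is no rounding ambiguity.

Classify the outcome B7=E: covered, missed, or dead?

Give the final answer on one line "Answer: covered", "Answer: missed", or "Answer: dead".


no pool input records B7=E
but domain input (g=9, r=11) does record it -> reachable, so missed
Answer: missed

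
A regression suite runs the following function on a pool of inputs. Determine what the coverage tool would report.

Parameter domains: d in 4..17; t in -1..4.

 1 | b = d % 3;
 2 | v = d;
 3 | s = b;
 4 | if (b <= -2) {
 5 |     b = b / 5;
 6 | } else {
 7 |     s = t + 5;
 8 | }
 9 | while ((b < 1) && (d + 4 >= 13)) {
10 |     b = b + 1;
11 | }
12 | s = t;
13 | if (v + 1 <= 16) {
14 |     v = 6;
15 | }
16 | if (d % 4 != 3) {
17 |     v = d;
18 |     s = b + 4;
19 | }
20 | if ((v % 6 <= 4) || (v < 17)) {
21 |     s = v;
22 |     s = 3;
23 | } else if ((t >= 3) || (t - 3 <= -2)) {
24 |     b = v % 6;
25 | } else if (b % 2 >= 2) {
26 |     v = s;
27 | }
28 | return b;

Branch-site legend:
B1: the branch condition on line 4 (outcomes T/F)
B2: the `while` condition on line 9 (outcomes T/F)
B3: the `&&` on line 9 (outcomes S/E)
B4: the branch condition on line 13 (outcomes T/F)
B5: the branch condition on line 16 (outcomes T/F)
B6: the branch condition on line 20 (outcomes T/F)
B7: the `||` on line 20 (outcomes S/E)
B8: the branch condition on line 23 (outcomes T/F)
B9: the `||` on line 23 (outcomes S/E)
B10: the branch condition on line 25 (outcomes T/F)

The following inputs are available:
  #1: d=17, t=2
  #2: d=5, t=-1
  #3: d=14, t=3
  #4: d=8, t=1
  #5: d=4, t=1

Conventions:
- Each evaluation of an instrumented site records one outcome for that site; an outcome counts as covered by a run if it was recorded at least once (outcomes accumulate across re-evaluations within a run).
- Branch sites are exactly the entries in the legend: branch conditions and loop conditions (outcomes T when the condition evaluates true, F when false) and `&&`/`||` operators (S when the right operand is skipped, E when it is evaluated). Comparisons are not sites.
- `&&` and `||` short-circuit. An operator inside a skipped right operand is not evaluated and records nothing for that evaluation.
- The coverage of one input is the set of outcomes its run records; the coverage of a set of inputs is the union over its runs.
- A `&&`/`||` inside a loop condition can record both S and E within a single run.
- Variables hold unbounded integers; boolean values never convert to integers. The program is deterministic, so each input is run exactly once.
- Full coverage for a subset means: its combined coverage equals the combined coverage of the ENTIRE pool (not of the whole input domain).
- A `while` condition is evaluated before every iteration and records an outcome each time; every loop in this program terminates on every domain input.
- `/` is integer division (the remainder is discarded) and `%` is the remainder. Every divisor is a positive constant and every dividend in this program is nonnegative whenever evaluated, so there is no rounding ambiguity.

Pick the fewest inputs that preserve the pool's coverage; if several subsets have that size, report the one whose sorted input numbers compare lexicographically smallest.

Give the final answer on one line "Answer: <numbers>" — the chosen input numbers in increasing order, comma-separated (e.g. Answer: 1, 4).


run #1 (d=17, t=2) runs B1->F, B3->S, B2->F, B4->F, B5->T, B7->E, B6->F, B9->E, B8->F, B10->F; records B1=F, B2=F, B3=S, B4=F, B5=T, B6=F, B7=E, B8=F, B9=E, B10=F
run #2 (d=5, t=-1) runs B1->F, B3->S, B2->F, B4->T, B5->T, B7->E, B6->T; records B1=F, B2=F, B3=S, B4=T, B5=T, B6=T, B7=E
run #3 (d=14, t=3) runs B1->F, B3->S, B2->F, B4->T, B5->T, B7->S, B6->T; records B1=F, B2=F, B3=S, B4=T, B5=T, B6=T, B7=S
run #4 (d=8, t=1) runs B1->F, B3->S, B2->F, B4->T, B5->T, B7->S, B6->T; records B1=F, B2=F, B3=S, B4=T, B5=T, B6=T, B7=S
run #5 (d=4, t=1) runs B1->F, B3->S, B2->F, B4->T, B5->T, B7->S, B6->T; records B1=F, B2=F, B3=S, B4=T, B5=T, B6=T, B7=S
together the pool reaches 13 outcomes: B1=F, B2=F, B3=S, B4=T, B4=F, B5=T, B6=T, B6=F, B7=S, B7=E, B8=F, B9=E, B10=F
checked all size-1 subsets: none covers 13 outcomes (max 10/13)
at size 2, {1, 3} reaches all 13 outcomes; every lexicographically earlier size-2 subset fails
Answer: 1, 3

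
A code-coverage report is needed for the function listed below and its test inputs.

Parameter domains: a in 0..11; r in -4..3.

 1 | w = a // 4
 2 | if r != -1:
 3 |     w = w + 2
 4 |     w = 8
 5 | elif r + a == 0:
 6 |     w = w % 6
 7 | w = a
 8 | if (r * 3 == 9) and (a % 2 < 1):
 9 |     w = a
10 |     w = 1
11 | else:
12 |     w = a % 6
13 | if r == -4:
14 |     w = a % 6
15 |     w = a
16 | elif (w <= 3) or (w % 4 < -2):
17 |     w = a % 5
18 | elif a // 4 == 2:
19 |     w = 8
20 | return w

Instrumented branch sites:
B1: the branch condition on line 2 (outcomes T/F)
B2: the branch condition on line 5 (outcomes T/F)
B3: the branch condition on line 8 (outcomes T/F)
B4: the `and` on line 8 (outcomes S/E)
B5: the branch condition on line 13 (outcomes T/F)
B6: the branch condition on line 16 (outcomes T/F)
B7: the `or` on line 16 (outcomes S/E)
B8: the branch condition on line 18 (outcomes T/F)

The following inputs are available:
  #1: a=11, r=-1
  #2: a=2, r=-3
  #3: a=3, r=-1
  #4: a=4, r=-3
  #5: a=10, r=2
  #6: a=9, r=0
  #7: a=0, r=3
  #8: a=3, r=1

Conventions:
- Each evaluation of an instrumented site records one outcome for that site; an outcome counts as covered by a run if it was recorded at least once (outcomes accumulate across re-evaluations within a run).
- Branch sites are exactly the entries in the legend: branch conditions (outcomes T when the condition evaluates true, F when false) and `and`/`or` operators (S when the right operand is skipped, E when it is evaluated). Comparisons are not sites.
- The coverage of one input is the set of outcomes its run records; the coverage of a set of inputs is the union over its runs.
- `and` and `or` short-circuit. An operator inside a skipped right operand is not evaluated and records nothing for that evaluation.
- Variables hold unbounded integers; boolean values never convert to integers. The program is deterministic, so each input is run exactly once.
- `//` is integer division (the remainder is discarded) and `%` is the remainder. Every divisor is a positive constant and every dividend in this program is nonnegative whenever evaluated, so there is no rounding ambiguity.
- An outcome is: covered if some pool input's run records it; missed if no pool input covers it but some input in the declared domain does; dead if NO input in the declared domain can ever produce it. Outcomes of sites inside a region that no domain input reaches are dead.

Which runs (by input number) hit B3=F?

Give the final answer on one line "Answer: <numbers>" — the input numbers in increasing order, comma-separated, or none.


input #1 (a=11, r=-1): covers B3=F
input #2 (a=2, r=-3): covers B3=F
input #3 (a=3, r=-1): covers B3=F
input #4 (a=4, r=-3): covers B3=F
input #5 (a=10, r=2): covers B3=F
input #6 (a=9, r=0): covers B3=F
input #7 (a=0, r=3): misses B3=F
input #8 (a=3, r=1): covers B3=F
Answer: 1, 2, 3, 4, 5, 6, 8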